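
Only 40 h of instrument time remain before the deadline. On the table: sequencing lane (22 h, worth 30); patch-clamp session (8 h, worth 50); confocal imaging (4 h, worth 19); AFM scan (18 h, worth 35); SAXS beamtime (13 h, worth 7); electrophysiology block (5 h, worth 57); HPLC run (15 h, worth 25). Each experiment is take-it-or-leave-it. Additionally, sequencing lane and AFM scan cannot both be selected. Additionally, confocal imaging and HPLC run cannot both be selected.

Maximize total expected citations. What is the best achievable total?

161

Taking patch-clamp session + confocal imaging + AFM scan + electrophysiology block: 35 h used, 161 in expected citations.
An exhaustive check of the 128 subsets confirms 161.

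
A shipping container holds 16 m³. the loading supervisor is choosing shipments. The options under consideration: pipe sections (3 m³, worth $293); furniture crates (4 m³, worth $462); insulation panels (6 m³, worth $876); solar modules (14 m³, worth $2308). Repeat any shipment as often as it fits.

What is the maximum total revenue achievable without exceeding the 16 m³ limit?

2308

Ranking by ratio (revenue/m³): solar modules 164.86, insulation panels 146.00, furniture crates 115.50.
Best packing: solar modules — 14 m³, 2308 total.
That's the maximum — no swap from here does better than 2308.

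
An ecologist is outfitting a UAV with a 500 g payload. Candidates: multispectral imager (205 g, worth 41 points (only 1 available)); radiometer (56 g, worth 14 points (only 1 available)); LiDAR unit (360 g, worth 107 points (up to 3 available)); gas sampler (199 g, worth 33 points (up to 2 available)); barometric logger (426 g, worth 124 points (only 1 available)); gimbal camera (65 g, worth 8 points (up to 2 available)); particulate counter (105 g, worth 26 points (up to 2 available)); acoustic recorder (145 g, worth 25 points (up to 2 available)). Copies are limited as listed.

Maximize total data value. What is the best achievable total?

138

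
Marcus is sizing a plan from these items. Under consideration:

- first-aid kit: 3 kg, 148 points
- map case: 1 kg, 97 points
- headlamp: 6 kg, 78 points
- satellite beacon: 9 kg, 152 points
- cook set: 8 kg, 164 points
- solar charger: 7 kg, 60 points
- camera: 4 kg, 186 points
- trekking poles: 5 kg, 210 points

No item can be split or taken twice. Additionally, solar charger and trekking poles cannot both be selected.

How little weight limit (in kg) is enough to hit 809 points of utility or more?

Look for the lowest-weight combination reaching 809.
Taking first-aid kit + map case + headlamp + cook set + camera + trekking poles gives 883 (≥ 809) for 27 kg.
Below 27 kg the best achievable stays under 809.

27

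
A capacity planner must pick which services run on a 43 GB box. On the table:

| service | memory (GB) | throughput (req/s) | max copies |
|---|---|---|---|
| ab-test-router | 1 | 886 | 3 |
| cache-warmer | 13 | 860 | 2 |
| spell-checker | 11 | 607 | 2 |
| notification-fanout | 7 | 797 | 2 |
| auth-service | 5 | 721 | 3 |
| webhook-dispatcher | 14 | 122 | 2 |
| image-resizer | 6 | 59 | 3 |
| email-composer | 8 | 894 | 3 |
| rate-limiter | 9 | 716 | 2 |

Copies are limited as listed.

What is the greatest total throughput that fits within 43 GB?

7503

By throughput per GB: ab-test-router 886.00, auth-service 144.20, notification-fanout 113.86 lead.
Taking the top-ratio services first gives 3×ab-test-router + 2×notification-fanout + 3×auth-service + email-composer for 7309 (40 GB).
Replace 2×notification-fanout with 2×email-composer: the trade gains 194 net, giving 7503 at 42 GB.
No other feasible combination exceeds 7503.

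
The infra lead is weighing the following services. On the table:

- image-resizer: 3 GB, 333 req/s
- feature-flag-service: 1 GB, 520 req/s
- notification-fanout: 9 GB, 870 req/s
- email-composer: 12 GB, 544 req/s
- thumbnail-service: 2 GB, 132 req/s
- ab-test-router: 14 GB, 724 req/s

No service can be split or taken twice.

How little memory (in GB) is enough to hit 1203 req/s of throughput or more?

10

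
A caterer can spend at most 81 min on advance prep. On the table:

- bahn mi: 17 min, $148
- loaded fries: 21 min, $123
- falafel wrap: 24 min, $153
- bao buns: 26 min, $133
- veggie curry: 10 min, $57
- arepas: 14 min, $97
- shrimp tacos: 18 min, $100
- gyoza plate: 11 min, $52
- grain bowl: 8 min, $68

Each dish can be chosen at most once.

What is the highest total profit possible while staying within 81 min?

By profit per min: bahn mi 8.71, grain bowl 8.50, arepas 6.93, falafel wrap 6.38 lead.
Taking the top-ratio dishes first gives bahn mi + falafel wrap + veggie curry + arepas + grain bowl for 523 (73 min).
The 10 min tied up in veggie curry is better spent on shrimp tacos — total rises to 566 (81 min).

566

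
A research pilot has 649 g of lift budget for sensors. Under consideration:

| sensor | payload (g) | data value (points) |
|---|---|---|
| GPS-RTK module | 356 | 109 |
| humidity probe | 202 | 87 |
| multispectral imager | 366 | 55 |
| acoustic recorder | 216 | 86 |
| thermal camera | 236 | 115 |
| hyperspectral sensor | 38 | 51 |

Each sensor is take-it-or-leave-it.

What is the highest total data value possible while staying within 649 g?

A density-first pass picks humidity probe + thermal camera + hyperspectral sensor — 253 at 476 g.
Dropping humidity probe frees 202 g; slotting in GPS-RTK module (356 g) lifts the total to 275 at 630 g.
Next best is humidity probe + thermal camera + hyperspectral sensor at 253 (476 g) — short by 22.

275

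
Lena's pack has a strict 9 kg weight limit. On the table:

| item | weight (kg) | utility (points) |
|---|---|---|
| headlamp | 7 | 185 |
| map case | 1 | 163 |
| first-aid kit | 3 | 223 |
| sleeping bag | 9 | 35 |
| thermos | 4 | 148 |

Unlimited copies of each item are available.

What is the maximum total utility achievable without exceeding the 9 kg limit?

1467

Best packing: 9×map case — 9 kg, 1467 total.
Nothing else within 9 kg beats 1467.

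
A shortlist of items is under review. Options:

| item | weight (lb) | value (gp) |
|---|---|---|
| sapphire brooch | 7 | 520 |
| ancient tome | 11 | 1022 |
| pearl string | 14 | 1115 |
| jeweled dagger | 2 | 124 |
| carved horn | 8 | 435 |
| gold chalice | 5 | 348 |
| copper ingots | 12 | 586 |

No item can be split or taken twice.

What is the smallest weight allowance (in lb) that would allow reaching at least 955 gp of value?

Look for the lowest-weight combination reaching 955.
ancient tome: 1022 value at 11 lb.
No combination under 11 lb hits 955.

11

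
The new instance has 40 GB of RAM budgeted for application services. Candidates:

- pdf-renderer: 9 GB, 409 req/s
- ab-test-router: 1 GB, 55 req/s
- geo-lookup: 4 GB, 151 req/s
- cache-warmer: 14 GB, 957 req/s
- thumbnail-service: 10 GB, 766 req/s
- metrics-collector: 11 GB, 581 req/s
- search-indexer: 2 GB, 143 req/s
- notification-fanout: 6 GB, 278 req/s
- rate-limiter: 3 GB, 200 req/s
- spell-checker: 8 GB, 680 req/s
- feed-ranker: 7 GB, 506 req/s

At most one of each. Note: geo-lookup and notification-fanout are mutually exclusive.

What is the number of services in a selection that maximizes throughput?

5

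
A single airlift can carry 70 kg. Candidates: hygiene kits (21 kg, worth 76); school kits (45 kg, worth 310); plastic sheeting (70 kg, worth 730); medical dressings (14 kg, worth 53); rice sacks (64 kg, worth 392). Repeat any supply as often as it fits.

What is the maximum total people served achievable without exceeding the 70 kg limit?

Ranking by ratio (people served/kg): plastic sheeting 10.43, school kits 6.89, rice sacks 6.12.
Best packing: plastic sheeting — 70 kg, 730 total.
No other feasible combination exceeds 730.

730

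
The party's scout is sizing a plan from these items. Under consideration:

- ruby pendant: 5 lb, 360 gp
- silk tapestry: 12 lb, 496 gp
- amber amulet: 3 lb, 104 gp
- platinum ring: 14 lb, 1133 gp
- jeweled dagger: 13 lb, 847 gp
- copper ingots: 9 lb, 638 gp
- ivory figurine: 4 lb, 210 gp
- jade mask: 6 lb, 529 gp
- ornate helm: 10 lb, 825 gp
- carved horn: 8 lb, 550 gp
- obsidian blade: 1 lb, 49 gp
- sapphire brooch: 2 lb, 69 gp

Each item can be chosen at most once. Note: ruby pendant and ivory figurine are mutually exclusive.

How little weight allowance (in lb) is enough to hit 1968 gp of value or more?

25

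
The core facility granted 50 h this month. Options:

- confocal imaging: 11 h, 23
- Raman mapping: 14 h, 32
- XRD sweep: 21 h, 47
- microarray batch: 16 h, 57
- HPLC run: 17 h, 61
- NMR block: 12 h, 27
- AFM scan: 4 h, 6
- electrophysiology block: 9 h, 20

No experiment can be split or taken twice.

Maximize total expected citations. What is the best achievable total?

Greedy by ratio would take Raman mapping + microarray batch + HPLC run: 47 h used, total 150.
Dropping Raman mapping frees 14 h; slotting in NMR block + AFM scan (16 h) lifts the total to 151 at 49 h.
Runner-up Raman mapping + microarray batch + HPLC run tops out at 150.

151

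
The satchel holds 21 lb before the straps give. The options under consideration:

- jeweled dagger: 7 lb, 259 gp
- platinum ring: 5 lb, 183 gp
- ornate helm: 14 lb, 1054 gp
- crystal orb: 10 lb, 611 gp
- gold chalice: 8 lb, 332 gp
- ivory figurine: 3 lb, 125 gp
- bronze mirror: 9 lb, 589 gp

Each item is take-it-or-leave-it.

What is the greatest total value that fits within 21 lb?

The ratio heuristic lands on ornate helm + ivory figurine (1179) but leaves 4 lb idle.
Dropping ivory figurine frees 3 lb; slotting in jeweled dagger (7 lb) lifts the total to 1313 at 21 lb.

1313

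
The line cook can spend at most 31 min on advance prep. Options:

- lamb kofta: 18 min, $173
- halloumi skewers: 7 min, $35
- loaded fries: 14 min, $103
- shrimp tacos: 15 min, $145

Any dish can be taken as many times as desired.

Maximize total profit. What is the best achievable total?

290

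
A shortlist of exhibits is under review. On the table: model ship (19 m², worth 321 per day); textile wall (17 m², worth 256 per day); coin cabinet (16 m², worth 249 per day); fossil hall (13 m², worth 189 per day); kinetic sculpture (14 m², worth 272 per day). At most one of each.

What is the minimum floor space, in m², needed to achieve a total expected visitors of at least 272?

14

Need the lightest bundle worth ≥ 272.
Taking kinetic sculpture gives 272 (≥ 272) for 14 m².
Any bundle with less than 14 m² falls short of 272.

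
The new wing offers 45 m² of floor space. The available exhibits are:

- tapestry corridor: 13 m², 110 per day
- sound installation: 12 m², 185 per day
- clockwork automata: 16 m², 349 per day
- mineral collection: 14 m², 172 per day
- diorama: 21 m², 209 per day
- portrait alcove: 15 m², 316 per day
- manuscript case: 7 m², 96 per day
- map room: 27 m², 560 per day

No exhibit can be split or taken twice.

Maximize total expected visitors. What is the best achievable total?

909

Density check — clockwork automata 21.81, portrait alcove 21.07, map room 20.74 are the best per m².
Taking the top-ratio exhibits first gives sound installation + clockwork automata + portrait alcove for 850 (43 m²).
The 27 m² tied up in sound installation and portrait alcove is better spent on map room — total rises to 909 (43 m²).
Nothing else within 45 m² beats 909.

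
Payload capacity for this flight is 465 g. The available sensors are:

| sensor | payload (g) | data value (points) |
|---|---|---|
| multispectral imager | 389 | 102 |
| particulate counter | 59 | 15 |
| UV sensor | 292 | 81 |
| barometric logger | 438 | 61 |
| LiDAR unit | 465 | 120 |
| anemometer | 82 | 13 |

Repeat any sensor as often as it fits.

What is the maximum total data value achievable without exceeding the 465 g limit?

120

Density check — UV sensor 0.28, multispectral imager 0.26, LiDAR unit 0.26 are the best per g.
The ratio heuristic lands on 2×particulate counter + UV sensor (111) but leaves 55 g idle.
Replace 2×particulate counter and UV sensor with LiDAR unit: the trade gains 9 net, giving 120 at 465 g.
That's the maximum — no swap from here does better than 120.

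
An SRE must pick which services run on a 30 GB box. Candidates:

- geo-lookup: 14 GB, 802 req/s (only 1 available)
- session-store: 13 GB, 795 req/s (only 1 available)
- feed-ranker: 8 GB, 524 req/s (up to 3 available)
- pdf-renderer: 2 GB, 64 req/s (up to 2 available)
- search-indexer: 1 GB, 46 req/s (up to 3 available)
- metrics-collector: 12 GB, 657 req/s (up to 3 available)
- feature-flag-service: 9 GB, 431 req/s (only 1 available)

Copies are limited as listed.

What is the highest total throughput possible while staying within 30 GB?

Greedy by ratio would take 3×feed-ranker + pdf-renderer + 3×search-indexer: 29 GB used, total 1774.
Replace feed-ranker and pdf-renderer and 2×search-indexer with session-store: the trade gains 115 net, giving 1889 at 30 GB.
Every other selection either busts 30 GB or exceeds an availability limit or fails to beat 1889.

1889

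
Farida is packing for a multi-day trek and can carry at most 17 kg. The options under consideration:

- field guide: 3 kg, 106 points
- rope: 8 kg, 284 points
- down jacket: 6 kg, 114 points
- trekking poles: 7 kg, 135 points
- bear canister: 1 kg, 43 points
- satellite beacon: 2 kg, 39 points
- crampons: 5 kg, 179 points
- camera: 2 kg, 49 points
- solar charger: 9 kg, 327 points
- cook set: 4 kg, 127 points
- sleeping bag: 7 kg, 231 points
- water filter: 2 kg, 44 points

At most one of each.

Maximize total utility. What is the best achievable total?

612

By utility per kg: bear canister 43.00, solar charger 36.33, crampons 35.80 lead.
A density-first pass picks bear canister + crampons + camera + solar charger — 598 at 17 kg.
Replace camera and solar charger with field guide + rope: the trade gains 14 net, giving 612 at 17 kg.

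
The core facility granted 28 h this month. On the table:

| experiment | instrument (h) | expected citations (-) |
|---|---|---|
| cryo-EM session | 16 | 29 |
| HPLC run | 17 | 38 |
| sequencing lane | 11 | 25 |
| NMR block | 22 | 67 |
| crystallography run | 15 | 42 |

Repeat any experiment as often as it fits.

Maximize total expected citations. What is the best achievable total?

67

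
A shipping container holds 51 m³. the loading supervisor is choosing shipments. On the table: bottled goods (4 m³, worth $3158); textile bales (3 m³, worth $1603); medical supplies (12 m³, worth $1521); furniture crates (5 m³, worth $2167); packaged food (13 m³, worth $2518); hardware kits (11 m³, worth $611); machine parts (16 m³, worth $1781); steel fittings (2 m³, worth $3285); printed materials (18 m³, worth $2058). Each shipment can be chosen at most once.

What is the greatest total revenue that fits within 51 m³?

Ranking by ratio (revenue/m³): steel fittings 1642.50, bottled goods 789.50, textile bales 534.33.
Bottled goods + textile bales + medical supplies + furniture crates + packaged food + hardware kits + steel fittings uses 50 of the 51 m³ and totals 14863.
Runner-up bottled goods + textile bales + furniture crates + packaged food + steel fittings + printed materials tops out at 14789.

14863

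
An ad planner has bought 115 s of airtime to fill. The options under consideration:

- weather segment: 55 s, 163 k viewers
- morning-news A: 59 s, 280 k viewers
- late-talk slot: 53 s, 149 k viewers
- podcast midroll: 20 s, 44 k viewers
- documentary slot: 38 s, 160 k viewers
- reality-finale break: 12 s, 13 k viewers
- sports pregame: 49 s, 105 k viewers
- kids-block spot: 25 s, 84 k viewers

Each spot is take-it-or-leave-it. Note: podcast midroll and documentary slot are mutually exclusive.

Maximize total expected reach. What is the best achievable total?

453

The ratio ordering already packs tightly: morning-news A + documentary slot + reality-finale break, 109 s, 453.
Every other selection either busts 115 s or breaks a pairing rule or fails to beat 453.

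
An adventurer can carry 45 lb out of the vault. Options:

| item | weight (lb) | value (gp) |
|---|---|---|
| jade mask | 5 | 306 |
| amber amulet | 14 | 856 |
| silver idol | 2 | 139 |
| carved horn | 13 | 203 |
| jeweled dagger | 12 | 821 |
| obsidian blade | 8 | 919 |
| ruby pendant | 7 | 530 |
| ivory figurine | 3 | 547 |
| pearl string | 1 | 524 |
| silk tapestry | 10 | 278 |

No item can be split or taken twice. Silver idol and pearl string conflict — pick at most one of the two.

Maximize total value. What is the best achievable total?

4197

Taking amber amulet + jeweled dagger + obsidian blade + ruby pendant + ivory figurine + pearl string: 45 lb used, 4197 in value.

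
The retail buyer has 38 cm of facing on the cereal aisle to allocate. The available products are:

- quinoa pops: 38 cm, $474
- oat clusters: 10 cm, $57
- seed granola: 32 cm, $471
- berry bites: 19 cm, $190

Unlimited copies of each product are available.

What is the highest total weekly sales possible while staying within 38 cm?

Filling by ratio: seed granola for 471, with 6 cm left unused.
The 32 cm tied up in seed granola is better spent on quinoa pops — total rises to 474 (38 cm).

474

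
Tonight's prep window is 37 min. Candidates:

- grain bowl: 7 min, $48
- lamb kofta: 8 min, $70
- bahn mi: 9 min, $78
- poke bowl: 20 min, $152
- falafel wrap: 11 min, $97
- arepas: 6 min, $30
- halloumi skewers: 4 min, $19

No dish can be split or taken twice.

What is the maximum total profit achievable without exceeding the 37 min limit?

The ratio heuristic lands on grain bowl + lamb kofta + bahn mi + falafel wrap (293) but leaves 2 min idle.
Dropping grain bowl and falafel wrap frees 18 min; slotting in poke bowl (20 min) lifts the total to 300 at 37 min.
Nothing else within 37 min beats 300.

300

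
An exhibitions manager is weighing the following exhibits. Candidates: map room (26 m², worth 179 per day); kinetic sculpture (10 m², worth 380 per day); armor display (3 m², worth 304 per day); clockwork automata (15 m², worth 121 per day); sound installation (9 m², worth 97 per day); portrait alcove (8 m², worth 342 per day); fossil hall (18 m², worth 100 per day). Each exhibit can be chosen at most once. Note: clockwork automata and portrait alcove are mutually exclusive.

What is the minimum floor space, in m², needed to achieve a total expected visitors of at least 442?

11

Look for the lowest-floor combination reaching 442.
Taking armor display + portrait alcove gives 646 (≥ 442) for 11 m².
Below 11 m² the best achievable stays under 442.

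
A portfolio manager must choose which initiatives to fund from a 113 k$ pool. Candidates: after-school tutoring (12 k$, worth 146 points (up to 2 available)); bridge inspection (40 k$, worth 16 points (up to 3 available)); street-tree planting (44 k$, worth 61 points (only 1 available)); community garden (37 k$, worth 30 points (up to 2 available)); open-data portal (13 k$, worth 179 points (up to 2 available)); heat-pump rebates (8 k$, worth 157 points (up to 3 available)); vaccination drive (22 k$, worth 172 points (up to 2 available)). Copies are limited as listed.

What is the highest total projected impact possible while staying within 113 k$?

By projected impact per k$: heat-pump rebates 19.62, open-data portal 13.77, after-school tutoring 12.17 lead.
A density-first pass picks 2×after-school tutoring + 2×open-data portal + 3×heat-pump rebates + vaccination drive — 1293 at 96 k$.
The 12 k$ tied up in after-school tutoring is better spent on vaccination drive — total rises to 1319 (106 k$).
That's the maximum — no swap from here does better than 1319.

1319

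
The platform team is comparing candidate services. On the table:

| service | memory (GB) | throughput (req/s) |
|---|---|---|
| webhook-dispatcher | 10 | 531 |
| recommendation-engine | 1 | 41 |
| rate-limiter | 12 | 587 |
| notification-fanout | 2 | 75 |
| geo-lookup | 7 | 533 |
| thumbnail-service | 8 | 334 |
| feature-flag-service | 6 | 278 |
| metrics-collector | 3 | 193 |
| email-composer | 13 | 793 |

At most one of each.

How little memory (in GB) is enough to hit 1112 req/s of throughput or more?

19

Minimise GB subject to total throughput ≥ 1112.
rate-limiter + geo-lookup: 1120 throughput at 19 GB.
Below 19 GB the best achievable stays under 1112.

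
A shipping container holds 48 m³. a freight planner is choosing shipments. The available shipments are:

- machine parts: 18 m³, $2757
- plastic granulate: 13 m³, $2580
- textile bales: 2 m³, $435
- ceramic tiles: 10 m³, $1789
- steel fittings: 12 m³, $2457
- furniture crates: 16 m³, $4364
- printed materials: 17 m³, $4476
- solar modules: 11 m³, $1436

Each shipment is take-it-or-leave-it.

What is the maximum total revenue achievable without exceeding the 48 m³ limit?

Density check — furniture crates 272.75, printed materials 263.29, textile bales 217.50, steel fittings 204.75 are the best per m³.
A density-first pass picks textile bales + steel fittings + furniture crates + printed materials — 11732 at 47 m³.
Replace steel fittings with plastic granulate: the trade gains 123 net, giving 11855 at 48 m³.
Next best is textile bales + steel fittings + furniture crates + printed materials at 11732 (47 m³) — short by 123.

11855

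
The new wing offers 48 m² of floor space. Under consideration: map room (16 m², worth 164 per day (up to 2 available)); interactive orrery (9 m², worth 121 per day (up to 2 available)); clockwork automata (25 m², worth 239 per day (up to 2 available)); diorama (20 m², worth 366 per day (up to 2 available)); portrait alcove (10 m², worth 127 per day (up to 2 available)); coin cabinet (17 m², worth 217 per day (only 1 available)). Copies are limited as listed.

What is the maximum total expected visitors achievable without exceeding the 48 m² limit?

735

A density-first pass picks 2×diorama — 732 at 40 m².
Dropping diorama frees 20 m²; slotting in 2×interactive orrery + portrait alcove (28 m²) lifts the total to 735 at 48 m².
Nothing else within 48 m² beats 735.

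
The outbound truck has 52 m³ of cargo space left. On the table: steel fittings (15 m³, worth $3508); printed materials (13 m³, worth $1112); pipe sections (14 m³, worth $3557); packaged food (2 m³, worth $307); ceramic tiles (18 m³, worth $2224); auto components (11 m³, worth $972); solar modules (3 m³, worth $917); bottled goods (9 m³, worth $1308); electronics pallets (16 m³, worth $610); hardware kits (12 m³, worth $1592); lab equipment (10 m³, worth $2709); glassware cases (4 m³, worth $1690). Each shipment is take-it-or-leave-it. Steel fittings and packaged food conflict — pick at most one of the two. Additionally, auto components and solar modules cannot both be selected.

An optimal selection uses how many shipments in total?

Optimal total is 12772.
For example steel fittings + pipe sections + bottled goods + lab equipment + glassware cases achieves it, using 52 m³.
Every optimal selection uses 5 shipments.

5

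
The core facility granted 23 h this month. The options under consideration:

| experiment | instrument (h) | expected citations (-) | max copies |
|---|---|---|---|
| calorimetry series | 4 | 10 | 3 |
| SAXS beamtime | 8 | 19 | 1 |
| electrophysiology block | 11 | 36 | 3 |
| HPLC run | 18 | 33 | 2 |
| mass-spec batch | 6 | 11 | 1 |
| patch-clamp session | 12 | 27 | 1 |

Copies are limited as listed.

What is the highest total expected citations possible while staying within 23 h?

Best packing: 2×electrophysiology block — 22 h, 72 total.
No other feasible combination exceeds 72.

72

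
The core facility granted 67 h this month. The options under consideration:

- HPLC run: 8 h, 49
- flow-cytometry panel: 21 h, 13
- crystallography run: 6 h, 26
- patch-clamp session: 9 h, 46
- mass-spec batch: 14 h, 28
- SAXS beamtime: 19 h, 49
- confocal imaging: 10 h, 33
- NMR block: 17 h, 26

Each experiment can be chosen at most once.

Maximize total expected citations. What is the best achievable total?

HPLC run + crystallography run + patch-clamp session + mass-spec batch + SAXS beamtime + confocal imaging uses 66 of the 67 h and totals 231.
That's the maximum — no swap from here does better than 231.

231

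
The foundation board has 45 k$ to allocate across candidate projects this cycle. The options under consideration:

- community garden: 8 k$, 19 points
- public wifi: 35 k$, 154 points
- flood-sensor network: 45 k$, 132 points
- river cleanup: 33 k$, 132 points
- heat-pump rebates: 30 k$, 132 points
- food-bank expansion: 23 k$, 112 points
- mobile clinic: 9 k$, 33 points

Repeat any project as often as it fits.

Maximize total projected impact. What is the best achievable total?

Ranking by ratio (projected impact/k$): food-bank expansion 4.87, public wifi 4.40, heat-pump rebates 4.40, river cleanup 4.00.
Greedy by ratio would take food-bank expansion + 2×mobile clinic: 41 k$ used, total 178.
Dropping food-bank expansion and mobile clinic frees 32 k$; slotting in public wifi (35 k$) lifts the total to 187 at 44 k$.

187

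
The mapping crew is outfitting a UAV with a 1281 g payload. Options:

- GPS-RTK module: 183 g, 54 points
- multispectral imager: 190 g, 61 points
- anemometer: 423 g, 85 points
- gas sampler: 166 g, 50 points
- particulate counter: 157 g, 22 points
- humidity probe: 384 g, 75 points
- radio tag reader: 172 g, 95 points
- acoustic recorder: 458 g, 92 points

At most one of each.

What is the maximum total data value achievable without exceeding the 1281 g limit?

357

The ratio heuristic lands on GPS-RTK module + multispectral imager + anemometer + gas sampler + radio tag reader (345) but leaves 147 g idle.
The 423 g tied up in anemometer is better spent on particulate counter + humidity probe — total rises to 357 (1252 g).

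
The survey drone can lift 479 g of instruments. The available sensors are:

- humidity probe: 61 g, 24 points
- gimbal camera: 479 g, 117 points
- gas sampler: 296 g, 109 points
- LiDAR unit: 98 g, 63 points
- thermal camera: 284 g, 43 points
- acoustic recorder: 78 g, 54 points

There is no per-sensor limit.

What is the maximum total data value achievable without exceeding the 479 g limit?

324

The ratio ordering already packs tightly: 6×acoustic recorder, 468 g, 324.
The spare 11 g is too small for any remaining sensor, and no exchange beats 324.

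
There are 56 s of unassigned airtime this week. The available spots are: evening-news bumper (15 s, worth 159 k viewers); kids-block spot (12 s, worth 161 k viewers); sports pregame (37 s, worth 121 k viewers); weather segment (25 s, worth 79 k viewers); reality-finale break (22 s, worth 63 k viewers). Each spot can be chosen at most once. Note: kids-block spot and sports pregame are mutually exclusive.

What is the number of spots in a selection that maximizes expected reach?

Best achievable expected reach is 399.
For example evening-news bumper + kids-block spot + weather segment achieves it, using 52 s.
All optima have 3 spots.

3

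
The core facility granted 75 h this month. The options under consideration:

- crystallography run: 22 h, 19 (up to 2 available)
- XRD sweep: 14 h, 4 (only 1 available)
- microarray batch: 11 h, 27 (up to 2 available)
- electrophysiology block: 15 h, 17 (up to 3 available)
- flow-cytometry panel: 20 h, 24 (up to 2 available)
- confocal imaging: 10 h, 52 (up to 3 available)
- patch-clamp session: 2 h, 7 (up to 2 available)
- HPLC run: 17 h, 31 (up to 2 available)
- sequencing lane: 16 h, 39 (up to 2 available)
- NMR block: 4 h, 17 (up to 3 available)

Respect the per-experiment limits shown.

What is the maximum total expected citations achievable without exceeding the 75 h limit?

Ranking by ratio (expected citations/h): confocal imaging 5.20, NMR block 4.25, patch-clamp session 3.50, microarray batch 2.45.
Taking the top-ratio experiments first gives 2×microarray batch + 3×confocal imaging + 2×patch-clamp session + 3×NMR block for 275 (68 h).
The 11 h tied up in microarray batch is better spent on sequencing lane — total rises to 287 (73 h).

287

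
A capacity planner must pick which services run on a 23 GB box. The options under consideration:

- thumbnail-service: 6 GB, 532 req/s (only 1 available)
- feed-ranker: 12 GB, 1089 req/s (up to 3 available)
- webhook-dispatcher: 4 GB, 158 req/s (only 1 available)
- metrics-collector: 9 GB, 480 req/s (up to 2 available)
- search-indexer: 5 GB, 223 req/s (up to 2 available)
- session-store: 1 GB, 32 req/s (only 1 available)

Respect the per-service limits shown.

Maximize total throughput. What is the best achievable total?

1844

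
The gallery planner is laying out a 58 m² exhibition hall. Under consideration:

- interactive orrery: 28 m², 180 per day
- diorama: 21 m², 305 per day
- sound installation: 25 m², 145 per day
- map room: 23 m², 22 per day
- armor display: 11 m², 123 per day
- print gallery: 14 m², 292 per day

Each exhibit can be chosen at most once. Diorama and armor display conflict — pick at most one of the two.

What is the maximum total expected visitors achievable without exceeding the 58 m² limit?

619

Best packing: diorama + map room + print gallery — 58 m², 619 total.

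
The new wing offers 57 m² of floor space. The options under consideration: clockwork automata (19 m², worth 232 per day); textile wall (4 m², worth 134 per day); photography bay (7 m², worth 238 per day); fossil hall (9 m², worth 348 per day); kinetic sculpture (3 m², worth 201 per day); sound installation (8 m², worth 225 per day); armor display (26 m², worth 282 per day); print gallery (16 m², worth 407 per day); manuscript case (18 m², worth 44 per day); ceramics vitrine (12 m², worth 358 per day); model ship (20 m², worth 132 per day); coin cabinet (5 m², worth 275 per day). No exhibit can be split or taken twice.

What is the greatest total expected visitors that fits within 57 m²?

The ratio heuristic lands on textile wall + photography bay + fossil hall + kinetic sculpture + sound installation + ceramics vitrine + coin cabinet (1779) but leaves 9 m² idle.
Dropping sound installation frees 8 m²; slotting in print gallery (16 m²) lifts the total to 1961 at 56 m².

1961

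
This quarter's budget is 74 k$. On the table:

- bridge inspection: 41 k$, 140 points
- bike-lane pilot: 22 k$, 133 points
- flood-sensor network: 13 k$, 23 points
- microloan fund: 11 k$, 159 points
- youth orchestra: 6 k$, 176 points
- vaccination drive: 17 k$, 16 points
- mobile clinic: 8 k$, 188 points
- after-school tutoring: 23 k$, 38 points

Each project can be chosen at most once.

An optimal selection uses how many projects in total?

5

Best achievable projected impact is 694.
For example bike-lane pilot + microloan fund + youth orchestra + mobile clinic + after-school tutoring achieves it, using 70 k$.
Any selection reaching 694 contains exactly 5 projects.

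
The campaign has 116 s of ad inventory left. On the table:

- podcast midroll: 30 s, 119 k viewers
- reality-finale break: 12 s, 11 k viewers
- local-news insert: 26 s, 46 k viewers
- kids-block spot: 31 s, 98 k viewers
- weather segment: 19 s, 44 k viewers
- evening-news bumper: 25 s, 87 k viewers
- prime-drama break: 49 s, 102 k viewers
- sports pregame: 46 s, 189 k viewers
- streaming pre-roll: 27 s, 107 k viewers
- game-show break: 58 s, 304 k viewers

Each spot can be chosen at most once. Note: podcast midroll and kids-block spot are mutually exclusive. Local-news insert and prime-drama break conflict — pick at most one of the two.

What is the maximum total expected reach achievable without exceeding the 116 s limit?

530

By expected reach per s: game-show break 5.24, sports pregame 4.11, podcast midroll 3.97, streaming pre-roll 3.96 lead.
A density-first pass picks reality-finale break + sports pregame + game-show break — 504 at 116 s.
The 58 s tied up in reality-finale break and sports pregame is better spent on podcast midroll + streaming pre-roll — total rises to 530 (115 s).
Every other selection either busts 116 s or breaks a pairing rule or fails to beat 530.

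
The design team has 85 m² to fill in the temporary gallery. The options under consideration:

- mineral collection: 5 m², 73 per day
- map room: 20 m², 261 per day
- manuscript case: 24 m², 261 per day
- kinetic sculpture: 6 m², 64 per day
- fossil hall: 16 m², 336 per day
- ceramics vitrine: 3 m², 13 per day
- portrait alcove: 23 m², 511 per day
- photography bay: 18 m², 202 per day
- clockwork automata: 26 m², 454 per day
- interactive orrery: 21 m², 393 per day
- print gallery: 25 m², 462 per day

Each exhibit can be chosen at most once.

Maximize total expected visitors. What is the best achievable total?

1702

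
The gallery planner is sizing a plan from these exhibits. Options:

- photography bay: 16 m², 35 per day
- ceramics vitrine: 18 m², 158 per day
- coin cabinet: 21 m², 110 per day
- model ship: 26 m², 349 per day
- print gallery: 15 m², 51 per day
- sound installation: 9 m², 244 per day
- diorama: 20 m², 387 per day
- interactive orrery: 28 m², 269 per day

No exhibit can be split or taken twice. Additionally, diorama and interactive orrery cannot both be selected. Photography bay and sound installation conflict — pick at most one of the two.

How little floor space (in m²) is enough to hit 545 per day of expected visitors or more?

Need the lightest bundle worth ≥ 545.
sound installation + diorama reaches 631 using 29 m².
Below 29 m² the best achievable stays under 545.

29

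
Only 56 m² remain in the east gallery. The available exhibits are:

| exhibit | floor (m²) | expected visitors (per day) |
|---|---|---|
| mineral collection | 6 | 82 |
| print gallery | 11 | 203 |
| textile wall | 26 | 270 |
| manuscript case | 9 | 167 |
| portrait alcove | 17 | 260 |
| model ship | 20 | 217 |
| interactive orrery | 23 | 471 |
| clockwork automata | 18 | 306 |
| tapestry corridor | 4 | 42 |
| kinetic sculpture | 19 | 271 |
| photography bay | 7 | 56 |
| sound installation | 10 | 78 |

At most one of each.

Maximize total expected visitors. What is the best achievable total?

1026

Greedy by ratio would take mineral collection + print gallery + manuscript case + interactive orrery + tapestry corridor: 53 m² used, total 965.
The 15 m² tied up in print gallery and tapestry corridor is better spent on clockwork automata — total rises to 1026 (56 m²).
The closest alternative, print gallery + interactive orrery + clockwork automata + tapestry corridor, reaches only 1022.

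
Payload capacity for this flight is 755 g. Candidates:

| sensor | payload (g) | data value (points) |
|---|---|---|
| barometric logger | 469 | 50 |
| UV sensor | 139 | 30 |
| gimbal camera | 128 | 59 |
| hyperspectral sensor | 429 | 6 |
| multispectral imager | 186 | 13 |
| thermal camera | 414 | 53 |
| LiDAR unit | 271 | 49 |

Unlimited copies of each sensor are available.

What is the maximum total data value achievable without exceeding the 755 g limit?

5×gimbal camera uses 640 of the 755 g and totals 295.
The spare 115 g is too small for any remaining sensor, and no exchange beats 295.

295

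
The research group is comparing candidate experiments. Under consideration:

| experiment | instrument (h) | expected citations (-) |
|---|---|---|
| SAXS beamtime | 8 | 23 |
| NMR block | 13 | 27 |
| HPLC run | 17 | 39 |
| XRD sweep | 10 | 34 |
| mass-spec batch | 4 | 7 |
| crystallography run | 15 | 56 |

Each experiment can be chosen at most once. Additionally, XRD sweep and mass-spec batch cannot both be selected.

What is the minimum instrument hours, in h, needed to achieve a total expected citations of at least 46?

Look for the lowest-instrument combination reaching 46.
Taking crystallography run gives 56 (≥ 46) for 15 h.
Below 15 h the best achievable stays under 46.

15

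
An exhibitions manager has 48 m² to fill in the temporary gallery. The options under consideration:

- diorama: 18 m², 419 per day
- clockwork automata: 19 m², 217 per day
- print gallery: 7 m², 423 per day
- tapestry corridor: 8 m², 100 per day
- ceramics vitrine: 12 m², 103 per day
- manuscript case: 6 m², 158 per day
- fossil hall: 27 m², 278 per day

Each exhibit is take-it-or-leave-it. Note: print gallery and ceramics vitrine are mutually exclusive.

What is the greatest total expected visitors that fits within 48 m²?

1100

Density check — print gallery 60.43, manuscript case 26.33, diorama 23.28 are the best per m².
The ratio ordering already packs tightly: diorama + print gallery + tapestry corridor + manuscript case, 39 m², 1100.
Runner-up diorama + clockwork automata + print gallery tops out at 1059.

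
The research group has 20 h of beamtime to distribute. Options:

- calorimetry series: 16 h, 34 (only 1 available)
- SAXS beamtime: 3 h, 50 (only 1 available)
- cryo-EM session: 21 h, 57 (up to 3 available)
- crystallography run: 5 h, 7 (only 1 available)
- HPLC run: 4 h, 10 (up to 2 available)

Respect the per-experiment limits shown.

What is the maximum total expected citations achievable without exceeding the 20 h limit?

84

A density-first pass picks SAXS beamtime + crystallography run + 2×HPLC run — 77 at 16 h.
Replace crystallography run and 2×HPLC run with calorimetry series: the trade gains 7 net, giving 84 at 19 h.
Nothing else within 20 h beats 84.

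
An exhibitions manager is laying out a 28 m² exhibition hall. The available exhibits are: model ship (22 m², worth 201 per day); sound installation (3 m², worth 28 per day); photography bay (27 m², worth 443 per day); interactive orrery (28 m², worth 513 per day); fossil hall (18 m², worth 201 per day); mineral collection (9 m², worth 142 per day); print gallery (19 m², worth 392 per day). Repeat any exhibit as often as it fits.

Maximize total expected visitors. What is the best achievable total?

534

By expected visitors per m²: print gallery 20.63, interactive orrery 18.32, photography bay 16.41 lead.
Best packing: mineral collection + print gallery — 28 m², 534 total.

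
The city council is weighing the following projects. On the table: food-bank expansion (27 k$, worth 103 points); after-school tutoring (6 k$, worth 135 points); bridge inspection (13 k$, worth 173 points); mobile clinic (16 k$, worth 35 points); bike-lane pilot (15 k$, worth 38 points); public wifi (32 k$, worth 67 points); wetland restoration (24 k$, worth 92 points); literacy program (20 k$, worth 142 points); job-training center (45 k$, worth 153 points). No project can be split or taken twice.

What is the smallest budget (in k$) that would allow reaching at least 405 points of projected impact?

Need the lightest bundle worth ≥ 405.
Taking after-school tutoring + bridge inspection + literacy program gives 450 (≥ 405) for 39 k$.
Any bundle with less than 39 k$ falls short of 405.

39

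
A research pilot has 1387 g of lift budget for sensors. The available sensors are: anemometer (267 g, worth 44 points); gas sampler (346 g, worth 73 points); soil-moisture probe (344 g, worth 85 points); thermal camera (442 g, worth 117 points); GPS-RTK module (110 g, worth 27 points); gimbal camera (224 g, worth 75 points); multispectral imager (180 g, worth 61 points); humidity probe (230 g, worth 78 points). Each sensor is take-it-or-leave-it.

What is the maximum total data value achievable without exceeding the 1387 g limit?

382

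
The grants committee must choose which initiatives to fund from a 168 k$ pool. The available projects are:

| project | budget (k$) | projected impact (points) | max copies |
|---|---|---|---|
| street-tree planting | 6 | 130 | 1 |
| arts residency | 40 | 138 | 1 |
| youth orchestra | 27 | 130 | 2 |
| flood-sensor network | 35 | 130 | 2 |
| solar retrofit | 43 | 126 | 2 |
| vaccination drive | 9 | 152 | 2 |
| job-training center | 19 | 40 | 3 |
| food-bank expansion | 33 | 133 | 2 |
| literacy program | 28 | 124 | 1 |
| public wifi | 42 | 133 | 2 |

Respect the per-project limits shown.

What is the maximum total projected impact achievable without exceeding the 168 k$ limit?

1000

Density check — street-tree planting 21.67, vaccination drive 16.89, youth orchestra 4.81, literacy program 4.43 are the best per k$.
Taking the top-ratio projects first gives street-tree planting + 2×youth orchestra + 2×vaccination drive + job-training center + food-bank expansion + literacy program for 991 (158 k$).
Replace literacy program with food-bank expansion: the trade gains 9 net, giving 1000 at 163 k$.
Every other selection either busts 168 k$ or exceeds an availability limit or fails to beat 1000.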